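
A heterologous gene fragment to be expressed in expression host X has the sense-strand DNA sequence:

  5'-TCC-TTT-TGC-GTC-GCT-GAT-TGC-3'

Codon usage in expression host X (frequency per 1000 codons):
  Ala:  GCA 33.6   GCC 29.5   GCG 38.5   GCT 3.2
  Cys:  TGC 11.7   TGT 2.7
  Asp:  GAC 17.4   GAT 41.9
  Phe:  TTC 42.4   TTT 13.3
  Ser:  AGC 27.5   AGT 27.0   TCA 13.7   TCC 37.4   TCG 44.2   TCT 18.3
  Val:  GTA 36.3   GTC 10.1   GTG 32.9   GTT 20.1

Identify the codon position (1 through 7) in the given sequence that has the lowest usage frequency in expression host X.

Codon 1 TCC (Ser): 37.4 per 1000.
Codon 2 TTT (Phe): 13.3 per 1000.
Codon 3 TGC (Cys): 11.7 per 1000.
Codon 4 GTC (Val): 10.1 per 1000.
Codon 5 GCT (Ala): 3.2 per 1000.
Codon 6 GAT (Asp): 41.9 per 1000.
Codon 7 TGC (Cys): 11.7 per 1000.
Lowest frequency is 3.2 at codon 5.

5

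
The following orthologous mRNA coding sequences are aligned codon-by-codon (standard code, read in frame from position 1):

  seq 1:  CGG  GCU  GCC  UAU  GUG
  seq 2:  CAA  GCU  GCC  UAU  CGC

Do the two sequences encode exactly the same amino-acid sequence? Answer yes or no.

Codon 1: CGG Arg / CAA Gln — nonsynonymous.
Codon 2: GCU Ala / GCU Ala — identical.
Codon 3: GCC Ala / GCC Ala — identical.
Codon 4: UAU Tyr / UAU Tyr — identical.
Codon 5: GUG Val / CGC Arg — nonsynonymous.
Nonsynonymous differences: 2 → different protein.

no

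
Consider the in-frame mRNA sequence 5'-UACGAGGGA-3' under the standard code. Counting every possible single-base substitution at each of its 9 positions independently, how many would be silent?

Codon 1 (UAC, Tyr): 1 synonymous substitution.
Codon 2 (GAG, Glu): 1 synonymous substitution.
Codon 3 (GGA, Gly): 3 synonymous substitutions.
Total: 1 + 1 + 3 = 5.

5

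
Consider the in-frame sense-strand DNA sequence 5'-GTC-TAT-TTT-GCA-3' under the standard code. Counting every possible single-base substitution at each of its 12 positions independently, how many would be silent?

8

Codon 1 (GTC, Val): 3 synonymous substitutions.
Codon 2 (TAT, Tyr): 1 synonymous substitution.
Codon 3 (TTT, Phe): 1 synonymous substitution.
Codon 4 (GCA, Ala): 3 synonymous substitutions.
Total: 3 + 1 + 1 + 3 = 8.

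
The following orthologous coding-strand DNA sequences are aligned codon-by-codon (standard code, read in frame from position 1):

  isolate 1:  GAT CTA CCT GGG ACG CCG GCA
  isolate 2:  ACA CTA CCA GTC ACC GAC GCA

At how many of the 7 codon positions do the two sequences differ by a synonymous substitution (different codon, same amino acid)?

2

Codon 1: GAT Asp / ACA Thr — nonsynonymous.
Codon 2: CTA Leu / CTA Leu — identical.
Codon 3: CCT Pro / CCA Pro — synonymous.
Codon 4: GGG Gly / GTC Val — nonsynonymous.
Codon 5: ACG Thr / ACC Thr — synonymous.
Codon 6: CCG Pro / GAC Asp — nonsynonymous.
Codon 7: GCA Ala / GCA Ala — identical.
Synonymous differences: 2.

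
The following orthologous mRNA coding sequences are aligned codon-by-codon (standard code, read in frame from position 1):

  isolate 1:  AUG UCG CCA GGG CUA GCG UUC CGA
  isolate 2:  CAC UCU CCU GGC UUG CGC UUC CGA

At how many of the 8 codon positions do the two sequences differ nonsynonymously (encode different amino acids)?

2

Codon 1: AUG Met / CAC His — nonsynonymous.
Codon 2: UCG Ser / UCU Ser — synonymous.
Codon 3: CCA Pro / CCU Pro — synonymous.
Codon 4: GGG Gly / GGC Gly — synonymous.
Codon 5: CUA Leu / UUG Leu — synonymous.
Codon 6: GCG Ala / CGC Arg — nonsynonymous.
Codon 7: UUC Phe / UUC Phe — identical.
Codon 8: CGA Arg / CGA Arg — identical.
Nonsynonymous differences: 2.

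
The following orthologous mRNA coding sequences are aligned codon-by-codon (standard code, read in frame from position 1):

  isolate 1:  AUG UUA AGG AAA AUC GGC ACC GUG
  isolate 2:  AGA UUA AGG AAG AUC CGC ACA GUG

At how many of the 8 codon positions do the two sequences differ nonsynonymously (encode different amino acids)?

Codon 1: AUG Met / AGA Arg — nonsynonymous.
Codon 2: UUA Leu / UUA Leu — identical.
Codon 3: AGG Arg / AGG Arg — identical.
Codon 4: AAA Lys / AAG Lys — synonymous.
Codon 5: AUC Ile / AUC Ile — identical.
Codon 6: GGC Gly / CGC Arg — nonsynonymous.
Codon 7: ACC Thr / ACA Thr — synonymous.
Codon 8: GUG Val / GUG Val — identical.
Nonsynonymous differences: 2.

2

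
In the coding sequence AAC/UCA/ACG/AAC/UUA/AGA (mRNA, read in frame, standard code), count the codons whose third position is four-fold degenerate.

Codon 1 AAC (Asn): third position 2-fold.
Codon 2 UCA (Ser): third position 4-fold.
Codon 3 ACG (Thr): third position 4-fold.
Codon 4 AAC (Asn): third position 2-fold.
Codon 5 UUA (Leu): third position 2-fold.
Codon 6 AGA (Arg): third position 2-fold.
Four-fold degenerate third positions: 2.

2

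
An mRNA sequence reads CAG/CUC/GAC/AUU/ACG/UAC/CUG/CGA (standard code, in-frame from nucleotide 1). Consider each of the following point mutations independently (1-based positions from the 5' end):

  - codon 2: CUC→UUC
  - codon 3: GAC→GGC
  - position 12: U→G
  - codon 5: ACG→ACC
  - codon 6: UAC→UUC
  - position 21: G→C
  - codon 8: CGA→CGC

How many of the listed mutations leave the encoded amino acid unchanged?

3

Codon 2: CUC (Leu) → UUC (Phe) — missense.
Codon 3: GAC (Asp) → GGC (Gly) — missense.
Codon 4: AUU (Ile) → AUG (Met) — missense.
Codon 5: ACG (Thr) → ACC (Thr) — synonymous.
Codon 6: UAC (Tyr) → UUC (Phe) — missense.
Codon 7: CUG (Leu) → CUC (Leu) — synonymous.
Codon 8: CGA (Arg) → CGC (Arg) — synonymous.
Synonymous: 3 of 7.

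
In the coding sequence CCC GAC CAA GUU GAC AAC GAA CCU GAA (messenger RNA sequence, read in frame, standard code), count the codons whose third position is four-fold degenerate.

3

Codon 1 CCC (Pro): third position 4-fold.
Codon 2 GAC (Asp): third position 2-fold.
Codon 3 CAA (Gln): third position 2-fold.
Codon 4 GUU (Val): third position 4-fold.
Codon 5 GAC (Asp): third position 2-fold.
Codon 6 AAC (Asn): third position 2-fold.
Codon 7 GAA (Glu): third position 2-fold.
Codon 8 CCU (Pro): third position 4-fold.
Codon 9 GAA (Glu): third position 2-fold.
Four-fold degenerate third positions: 3.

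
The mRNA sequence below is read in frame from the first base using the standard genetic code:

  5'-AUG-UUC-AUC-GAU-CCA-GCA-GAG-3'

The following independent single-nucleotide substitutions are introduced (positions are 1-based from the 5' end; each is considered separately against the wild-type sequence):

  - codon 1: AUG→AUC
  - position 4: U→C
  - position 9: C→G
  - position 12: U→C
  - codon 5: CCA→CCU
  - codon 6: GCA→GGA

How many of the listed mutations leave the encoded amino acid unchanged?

2

Codon 1: AUG (Met) → AUC (Ile) — missense.
Codon 2: UUC (Phe) → CUC (Leu) — missense.
Codon 3: AUC (Ile) → AUG (Met) — missense.
Codon 4: GAU (Asp) → GAC (Asp) — synonymous.
Codon 5: CCA (Pro) → CCU (Pro) — synonymous.
Codon 6: GCA (Ala) → GGA (Gly) — missense.
Synonymous: 2 of 6.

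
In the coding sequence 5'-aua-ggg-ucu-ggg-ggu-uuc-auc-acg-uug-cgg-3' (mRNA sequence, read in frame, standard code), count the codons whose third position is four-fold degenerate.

6

Codon 1 AUA (Ile): third position 3-fold.
Codon 2 GGG (Gly): third position 4-fold.
Codon 3 UCU (Ser): third position 4-fold.
Codon 4 GGG (Gly): third position 4-fold.
Codon 5 GGU (Gly): third position 4-fold.
Codon 6 UUC (Phe): third position 2-fold.
Codon 7 AUC (Ile): third position 3-fold.
Codon 8 ACG (Thr): third position 4-fold.
Codon 9 UUG (Leu): third position 2-fold.
Codon 10 CGG (Arg): third position 4-fold.
Four-fold degenerate third positions: 6.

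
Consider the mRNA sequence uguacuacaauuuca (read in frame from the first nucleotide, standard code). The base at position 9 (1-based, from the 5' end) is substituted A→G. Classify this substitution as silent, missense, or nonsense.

silent

Position 9 falls in codon 3: ACA → Thr.
After the substitution the codon is ACG → Thr.
Both encode Thr, so the change is synonymous.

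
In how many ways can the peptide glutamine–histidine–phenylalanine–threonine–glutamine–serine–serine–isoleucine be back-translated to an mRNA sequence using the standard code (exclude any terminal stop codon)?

6912

Gln: 2 codons.
His: 2 codons.
Phe: 2 codons.
Thr: 4 codons.
Gln: 2 codons.
Ser: 6 codons.
Ser: 6 codons.
Ile: 3 codons.
2 × 2 × 2 × 4 × 2 × 6 × 6 × 3 = 6912.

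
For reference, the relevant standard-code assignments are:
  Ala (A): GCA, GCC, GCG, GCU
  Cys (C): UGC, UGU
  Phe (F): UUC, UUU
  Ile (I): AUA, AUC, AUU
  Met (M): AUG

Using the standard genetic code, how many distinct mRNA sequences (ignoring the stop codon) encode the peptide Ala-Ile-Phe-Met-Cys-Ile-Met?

144

Ala: 4 codons.
Ile: 3 codons.
Phe: 2 codons.
Met: 1 codon.
Cys: 2 codons.
Ile: 3 codons.
Met: 1 codon.
4 × 3 × 2 × 1 × 2 × 3 × 1 = 144.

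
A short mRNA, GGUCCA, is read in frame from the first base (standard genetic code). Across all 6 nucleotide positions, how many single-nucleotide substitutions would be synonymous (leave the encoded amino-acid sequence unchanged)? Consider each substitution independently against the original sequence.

6

Codon 1 (GGU, Gly): 3 synonymous substitutions.
Codon 2 (CCA, Pro): 3 synonymous substitutions.
Total: 3 + 3 = 6.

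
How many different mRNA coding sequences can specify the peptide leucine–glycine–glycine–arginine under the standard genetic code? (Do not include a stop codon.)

Leu: 6 codons.
Gly: 4 codons.
Gly: 4 codons.
Arg: 6 codons.
6 × 4 × 4 × 6 = 576.

576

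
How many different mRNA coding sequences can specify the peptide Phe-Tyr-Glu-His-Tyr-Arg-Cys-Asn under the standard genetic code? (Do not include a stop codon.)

768

Phe: 2 codons.
Tyr: 2 codons.
Glu: 2 codons.
His: 2 codons.
Tyr: 2 codons.
Arg: 6 codons.
Cys: 2 codons.
Asn: 2 codons.
2 × 2 × 2 × 2 × 2 × 6 × 2 × 2 = 768.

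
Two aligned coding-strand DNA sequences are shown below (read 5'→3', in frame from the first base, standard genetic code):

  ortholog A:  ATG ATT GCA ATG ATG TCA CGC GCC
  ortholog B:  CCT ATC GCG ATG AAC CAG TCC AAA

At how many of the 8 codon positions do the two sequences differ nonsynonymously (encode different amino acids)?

5

Codon 1: ATG Met / CCT Pro — nonsynonymous.
Codon 2: ATT Ile / ATC Ile — synonymous.
Codon 3: GCA Ala / GCG Ala — synonymous.
Codon 4: ATG Met / ATG Met — identical.
Codon 5: ATG Met / AAC Asn — nonsynonymous.
Codon 6: TCA Ser / CAG Gln — nonsynonymous.
Codon 7: CGC Arg / TCC Ser — nonsynonymous.
Codon 8: GCC Ala / AAA Lys — nonsynonymous.
Nonsynonymous differences: 5.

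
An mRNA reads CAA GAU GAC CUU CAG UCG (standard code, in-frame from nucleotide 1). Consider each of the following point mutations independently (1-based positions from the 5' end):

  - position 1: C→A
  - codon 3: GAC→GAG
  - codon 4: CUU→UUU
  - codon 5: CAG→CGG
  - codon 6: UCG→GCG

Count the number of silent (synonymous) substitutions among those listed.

Codon 1: CAA (Gln) → AAA (Lys) — missense.
Codon 3: GAC (Asp) → GAG (Glu) — missense.
Codon 4: CUU (Leu) → UUU (Phe) — missense.
Codon 5: CAG (Gln) → CGG (Arg) — missense.
Codon 6: UCG (Ser) → GCG (Ala) — missense.
Synonymous: 0 of 5.

0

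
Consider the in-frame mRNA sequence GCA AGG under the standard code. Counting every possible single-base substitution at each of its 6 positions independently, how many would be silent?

5

Codon 1 (GCA, Ala): 3 synonymous substitutions.
Codon 2 (AGG, Arg): 2 synonymous substitutions.
Total: 3 + 2 = 5.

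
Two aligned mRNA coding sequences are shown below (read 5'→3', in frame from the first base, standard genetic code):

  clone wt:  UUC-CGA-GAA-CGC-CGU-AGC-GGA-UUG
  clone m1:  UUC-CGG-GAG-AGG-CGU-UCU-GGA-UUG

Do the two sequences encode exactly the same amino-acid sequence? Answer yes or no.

yes

Codon 1: UUC Phe / UUC Phe — identical.
Codon 2: CGA Arg / CGG Arg — synonymous.
Codon 3: GAA Glu / GAG Glu — synonymous.
Codon 4: CGC Arg / AGG Arg — synonymous.
Codon 5: CGU Arg / CGU Arg — identical.
Codon 6: AGC Ser / UCU Ser — synonymous.
Codon 7: GGA Gly / GGA Gly — identical.
Codon 8: UUG Leu / UUG Leu — identical.
Nonsynonymous differences: 0 → same protein.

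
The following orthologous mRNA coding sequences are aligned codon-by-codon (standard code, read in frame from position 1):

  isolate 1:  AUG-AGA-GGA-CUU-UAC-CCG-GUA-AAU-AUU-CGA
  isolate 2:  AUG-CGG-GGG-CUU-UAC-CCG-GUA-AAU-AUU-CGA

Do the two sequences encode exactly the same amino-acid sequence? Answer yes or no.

Codon 1: AUG Met / AUG Met — identical.
Codon 2: AGA Arg / CGG Arg — synonymous.
Codon 3: GGA Gly / GGG Gly — synonymous.
Codon 4: CUU Leu / CUU Leu — identical.
Codon 5: UAC Tyr / UAC Tyr — identical.
Codon 6: CCG Pro / CCG Pro — identical.
Codon 7: GUA Val / GUA Val — identical.
Codon 8: AAU Asn / AAU Asn — identical.
Codon 9: AUU Ile / AUU Ile — identical.
Codon 10: CGA Arg / CGA Arg — identical.
Nonsynonymous differences: 0 → same protein.

yes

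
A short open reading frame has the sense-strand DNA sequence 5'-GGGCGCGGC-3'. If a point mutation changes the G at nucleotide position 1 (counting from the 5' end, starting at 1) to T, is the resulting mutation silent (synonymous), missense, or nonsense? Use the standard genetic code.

Position 1 falls in codon 1: GGG → Gly.
After the substitution the codon is TGG → Trp.
Gly ≠ Trp, so this is a missense mutation.

missense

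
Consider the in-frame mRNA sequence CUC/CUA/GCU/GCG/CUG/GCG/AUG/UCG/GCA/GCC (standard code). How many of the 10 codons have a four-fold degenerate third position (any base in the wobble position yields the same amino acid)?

Codon 1 CUC (Leu): third position 4-fold.
Codon 2 CUA (Leu): third position 4-fold.
Codon 3 GCU (Ala): third position 4-fold.
Codon 4 GCG (Ala): third position 4-fold.
Codon 5 CUG (Leu): third position 4-fold.
Codon 6 GCG (Ala): third position 4-fold.
Codon 7 AUG (Met): third position 1-fold.
Codon 8 UCG (Ser): third position 4-fold.
Codon 9 GCA (Ala): third position 4-fold.
Codon 10 GCC (Ala): third position 4-fold.
Four-fold degenerate third positions: 9.

9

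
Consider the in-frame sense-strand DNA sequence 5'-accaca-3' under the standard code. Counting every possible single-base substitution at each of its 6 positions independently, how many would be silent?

6

Codon 1 (ACC, Thr): 3 synonymous substitutions.
Codon 2 (ACA, Thr): 3 synonymous substitutions.
Total: 3 + 3 = 6.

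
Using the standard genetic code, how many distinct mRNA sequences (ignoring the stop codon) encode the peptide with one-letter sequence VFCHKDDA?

Val: 4 codons.
Phe: 2 codons.
Cys: 2 codons.
His: 2 codons.
Lys: 2 codons.
Asp: 2 codons.
Asp: 2 codons.
Ala: 4 codons.
4 × 2 × 2 × 2 × 2 × 2 × 2 × 4 = 1024.

1024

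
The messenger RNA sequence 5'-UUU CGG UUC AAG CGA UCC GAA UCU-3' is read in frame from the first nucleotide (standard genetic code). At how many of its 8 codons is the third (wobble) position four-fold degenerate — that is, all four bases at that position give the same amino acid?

4

Codon 1 UUU (Phe): third position 2-fold.
Codon 2 CGG (Arg): third position 4-fold.
Codon 3 UUC (Phe): third position 2-fold.
Codon 4 AAG (Lys): third position 2-fold.
Codon 5 CGA (Arg): third position 4-fold.
Codon 6 UCC (Ser): third position 4-fold.
Codon 7 GAA (Glu): third position 2-fold.
Codon 8 UCU (Ser): third position 4-fold.
Four-fold degenerate third positions: 4.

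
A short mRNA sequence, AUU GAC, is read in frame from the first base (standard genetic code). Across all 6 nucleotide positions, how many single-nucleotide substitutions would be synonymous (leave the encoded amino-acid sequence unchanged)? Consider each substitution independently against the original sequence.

Codon 1 (AUU, Ile): 2 synonymous substitutions.
Codon 2 (GAC, Asp): 1 synonymous substitution.
Total: 2 + 1 = 3.

3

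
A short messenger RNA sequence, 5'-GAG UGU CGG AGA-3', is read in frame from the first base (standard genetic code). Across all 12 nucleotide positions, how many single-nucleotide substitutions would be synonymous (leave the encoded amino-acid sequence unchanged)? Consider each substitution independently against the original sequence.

8

Codon 1 (GAG, Glu): 1 synonymous substitution.
Codon 2 (UGU, Cys): 1 synonymous substitution.
Codon 3 (CGG, Arg): 4 synonymous substitutions.
Codon 4 (AGA, Arg): 2 synonymous substitutions.
Total: 1 + 1 + 4 + 2 = 8.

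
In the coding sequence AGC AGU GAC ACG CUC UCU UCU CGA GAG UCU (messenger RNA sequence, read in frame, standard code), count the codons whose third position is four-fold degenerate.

Codon 1 AGC (Ser): third position 2-fold.
Codon 2 AGU (Ser): third position 2-fold.
Codon 3 GAC (Asp): third position 2-fold.
Codon 4 ACG (Thr): third position 4-fold.
Codon 5 CUC (Leu): third position 4-fold.
Codon 6 UCU (Ser): third position 4-fold.
Codon 7 UCU (Ser): third position 4-fold.
Codon 8 CGA (Arg): third position 4-fold.
Codon 9 GAG (Glu): third position 2-fold.
Codon 10 UCU (Ser): third position 4-fold.
Four-fold degenerate third positions: 6.

6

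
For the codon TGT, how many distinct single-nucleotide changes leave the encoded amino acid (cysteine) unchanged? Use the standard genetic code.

1

Position 1: none → 0 synonymous.
Position 2: none → 0 synonymous.
Position 3: TGC → 1 synonymous.
Total: 0 + 0 + 1 = 1.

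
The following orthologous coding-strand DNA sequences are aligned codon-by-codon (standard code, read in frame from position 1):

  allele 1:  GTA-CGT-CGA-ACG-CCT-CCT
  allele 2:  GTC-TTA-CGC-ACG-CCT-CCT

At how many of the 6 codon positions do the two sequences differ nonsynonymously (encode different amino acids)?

Codon 1: GTA Val / GTC Val — synonymous.
Codon 2: CGT Arg / TTA Leu — nonsynonymous.
Codon 3: CGA Arg / CGC Arg — synonymous.
Codon 4: ACG Thr / ACG Thr — identical.
Codon 5: CCT Pro / CCT Pro — identical.
Codon 6: CCT Pro / CCT Pro — identical.
Nonsynonymous differences: 1.

1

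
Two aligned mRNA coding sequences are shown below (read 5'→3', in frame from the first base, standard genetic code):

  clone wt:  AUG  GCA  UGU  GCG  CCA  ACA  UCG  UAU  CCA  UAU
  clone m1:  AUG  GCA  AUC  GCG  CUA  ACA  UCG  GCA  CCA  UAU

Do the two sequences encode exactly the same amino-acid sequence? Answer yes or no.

Codon 1: AUG Met / AUG Met — identical.
Codon 2: GCA Ala / GCA Ala — identical.
Codon 3: UGU Cys / AUC Ile — nonsynonymous.
Codon 4: GCG Ala / GCG Ala — identical.
Codon 5: CCA Pro / CUA Leu — nonsynonymous.
Codon 6: ACA Thr / ACA Thr — identical.
Codon 7: UCG Ser / UCG Ser — identical.
Codon 8: UAU Tyr / GCA Ala — nonsynonymous.
Codon 9: CCA Pro / CCA Pro — identical.
Codon 10: UAU Tyr / UAU Tyr — identical.
Nonsynonymous differences: 3 → different protein.

no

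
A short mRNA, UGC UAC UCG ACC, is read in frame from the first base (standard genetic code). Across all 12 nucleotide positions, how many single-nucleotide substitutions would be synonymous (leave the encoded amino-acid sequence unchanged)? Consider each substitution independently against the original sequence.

Codon 1 (UGC, Cys): 1 synonymous substitution.
Codon 2 (UAC, Tyr): 1 synonymous substitution.
Codon 3 (UCG, Ser): 3 synonymous substitutions.
Codon 4 (ACC, Thr): 3 synonymous substitutions.
Total: 1 + 1 + 3 + 3 = 8.

8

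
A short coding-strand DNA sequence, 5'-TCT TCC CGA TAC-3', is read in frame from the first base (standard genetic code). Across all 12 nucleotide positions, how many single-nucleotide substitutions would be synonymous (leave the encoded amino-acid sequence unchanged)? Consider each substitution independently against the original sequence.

Codon 1 (TCT, Ser): 3 synonymous substitutions.
Codon 2 (TCC, Ser): 3 synonymous substitutions.
Codon 3 (CGA, Arg): 4 synonymous substitutions.
Codon 4 (TAC, Tyr): 1 synonymous substitution.
Total: 3 + 3 + 4 + 1 = 11.

11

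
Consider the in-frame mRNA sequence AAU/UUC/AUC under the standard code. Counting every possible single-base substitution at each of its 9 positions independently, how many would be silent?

Codon 1 (AAU, Asn): 1 synonymous substitution.
Codon 2 (UUC, Phe): 1 synonymous substitution.
Codon 3 (AUC, Ile): 2 synonymous substitutions.
Total: 1 + 1 + 2 = 4.

4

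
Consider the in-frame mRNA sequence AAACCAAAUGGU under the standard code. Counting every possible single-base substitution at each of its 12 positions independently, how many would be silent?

8

Codon 1 (AAA, Lys): 1 synonymous substitution.
Codon 2 (CCA, Pro): 3 synonymous substitutions.
Codon 3 (AAU, Asn): 1 synonymous substitution.
Codon 4 (GGU, Gly): 3 synonymous substitutions.
Total: 1 + 3 + 1 + 3 = 8.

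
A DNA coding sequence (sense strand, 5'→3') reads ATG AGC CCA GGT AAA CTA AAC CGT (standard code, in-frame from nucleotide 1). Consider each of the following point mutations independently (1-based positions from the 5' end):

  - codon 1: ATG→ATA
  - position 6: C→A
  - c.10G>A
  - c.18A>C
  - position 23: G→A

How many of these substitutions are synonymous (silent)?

1

Codon 1: ATG (Met) → ATA (Ile) — missense.
Codon 2: AGC (Ser) → AGA (Arg) — missense.
Codon 4: GGT (Gly) → AGT (Ser) — missense.
Codon 6: CTA (Leu) → CTC (Leu) — synonymous.
Codon 8: CGT (Arg) → CAT (His) — missense.
Synonymous: 1 of 5.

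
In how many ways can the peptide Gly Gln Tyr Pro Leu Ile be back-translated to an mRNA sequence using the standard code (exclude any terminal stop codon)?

1152

Gly: 4 codons.
Gln: 2 codons.
Tyr: 2 codons.
Pro: 4 codons.
Leu: 6 codons.
Ile: 3 codons.
4 × 2 × 2 × 4 × 6 × 3 = 1152.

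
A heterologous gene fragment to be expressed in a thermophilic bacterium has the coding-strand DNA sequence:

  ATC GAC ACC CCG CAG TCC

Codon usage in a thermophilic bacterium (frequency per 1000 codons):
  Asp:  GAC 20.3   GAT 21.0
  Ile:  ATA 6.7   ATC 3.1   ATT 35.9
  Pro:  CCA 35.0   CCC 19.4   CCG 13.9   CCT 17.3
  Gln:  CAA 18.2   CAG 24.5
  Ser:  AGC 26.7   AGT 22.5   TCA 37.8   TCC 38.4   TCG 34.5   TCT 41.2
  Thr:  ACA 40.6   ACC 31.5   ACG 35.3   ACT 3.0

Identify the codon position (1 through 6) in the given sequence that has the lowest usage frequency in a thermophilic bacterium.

1

Codon 1 ATC (Ile): 3.1 per 1000.
Codon 2 GAC (Asp): 20.3 per 1000.
Codon 3 ACC (Thr): 31.5 per 1000.
Codon 4 CCG (Pro): 13.9 per 1000.
Codon 5 CAG (Gln): 24.5 per 1000.
Codon 6 TCC (Ser): 38.4 per 1000.
Lowest frequency is 3.1 at codon 1.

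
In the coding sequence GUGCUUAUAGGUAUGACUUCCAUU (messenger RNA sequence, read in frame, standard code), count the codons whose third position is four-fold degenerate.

5

Codon 1 GUG (Val): third position 4-fold.
Codon 2 CUU (Leu): third position 4-fold.
Codon 3 AUA (Ile): third position 3-fold.
Codon 4 GGU (Gly): third position 4-fold.
Codon 5 AUG (Met): third position 1-fold.
Codon 6 ACU (Thr): third position 4-fold.
Codon 7 UCC (Ser): third position 4-fold.
Codon 8 AUU (Ile): third position 3-fold.
Four-fold degenerate third positions: 5.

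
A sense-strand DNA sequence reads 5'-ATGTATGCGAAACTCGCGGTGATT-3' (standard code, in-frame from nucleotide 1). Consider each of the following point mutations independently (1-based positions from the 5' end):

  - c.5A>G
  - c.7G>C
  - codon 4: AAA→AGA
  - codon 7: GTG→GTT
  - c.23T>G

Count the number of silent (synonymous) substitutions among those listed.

Codon 2: TAT (Tyr) → TGT (Cys) — missense.
Codon 3: GCG (Ala) → CCG (Pro) — missense.
Codon 4: AAA (Lys) → AGA (Arg) — missense.
Codon 7: GTG (Val) → GTT (Val) — synonymous.
Codon 8: ATT (Ile) → AGT (Ser) — missense.
Synonymous: 1 of 5.

1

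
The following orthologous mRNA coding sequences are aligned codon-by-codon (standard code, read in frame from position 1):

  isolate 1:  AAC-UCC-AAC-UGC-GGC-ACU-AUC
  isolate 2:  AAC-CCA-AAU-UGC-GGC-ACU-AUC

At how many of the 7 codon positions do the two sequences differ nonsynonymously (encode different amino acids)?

Codon 1: AAC Asn / AAC Asn — identical.
Codon 2: UCC Ser / CCA Pro — nonsynonymous.
Codon 3: AAC Asn / AAU Asn — synonymous.
Codon 4: UGC Cys / UGC Cys — identical.
Codon 5: GGC Gly / GGC Gly — identical.
Codon 6: ACU Thr / ACU Thr — identical.
Codon 7: AUC Ile / AUC Ile — identical.
Nonsynonymous differences: 1.

1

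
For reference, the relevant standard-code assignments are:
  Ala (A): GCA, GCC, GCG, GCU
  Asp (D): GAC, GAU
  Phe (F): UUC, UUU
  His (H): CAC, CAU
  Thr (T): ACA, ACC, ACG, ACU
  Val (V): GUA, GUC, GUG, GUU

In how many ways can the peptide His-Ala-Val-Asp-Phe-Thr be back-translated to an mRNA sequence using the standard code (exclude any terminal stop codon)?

His: 2 codons.
Ala: 4 codons.
Val: 4 codons.
Asp: 2 codons.
Phe: 2 codons.
Thr: 4 codons.
2 × 4 × 4 × 2 × 2 × 4 = 512.

512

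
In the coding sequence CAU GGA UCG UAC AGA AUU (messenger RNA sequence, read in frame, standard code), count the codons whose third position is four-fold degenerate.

Codon 1 CAU (His): third position 2-fold.
Codon 2 GGA (Gly): third position 4-fold.
Codon 3 UCG (Ser): third position 4-fold.
Codon 4 UAC (Tyr): third position 2-fold.
Codon 5 AGA (Arg): third position 2-fold.
Codon 6 AUU (Ile): third position 3-fold.
Four-fold degenerate third positions: 2.

2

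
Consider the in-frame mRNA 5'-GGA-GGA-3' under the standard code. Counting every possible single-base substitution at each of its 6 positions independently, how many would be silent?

6

Codon 1 (GGA, Gly): 3 synonymous substitutions.
Codon 2 (GGA, Gly): 3 synonymous substitutions.
Total: 3 + 3 = 6.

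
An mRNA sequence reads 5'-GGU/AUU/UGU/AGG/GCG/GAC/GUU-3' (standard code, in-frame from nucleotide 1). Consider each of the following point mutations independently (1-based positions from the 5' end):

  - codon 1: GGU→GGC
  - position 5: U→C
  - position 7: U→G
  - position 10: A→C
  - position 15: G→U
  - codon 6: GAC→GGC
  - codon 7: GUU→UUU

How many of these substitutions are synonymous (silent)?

Codon 1: GGU (Gly) → GGC (Gly) — synonymous.
Codon 2: AUU (Ile) → ACU (Thr) — missense.
Codon 3: UGU (Cys) → GGU (Gly) — missense.
Codon 4: AGG (Arg) → CGG (Arg) — synonymous.
Codon 5: GCG (Ala) → GCU (Ala) — synonymous.
Codon 6: GAC (Asp) → GGC (Gly) — missense.
Codon 7: GUU (Val) → UUU (Phe) — missense.
Synonymous: 3 of 7.

3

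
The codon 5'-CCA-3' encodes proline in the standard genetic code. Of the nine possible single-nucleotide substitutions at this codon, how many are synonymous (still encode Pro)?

3

Position 1: none → 0 synonymous.
Position 2: none → 0 synonymous.
Position 3: CCU, CCC, CCG → 3 synonymous.
Total: 0 + 0 + 3 = 3.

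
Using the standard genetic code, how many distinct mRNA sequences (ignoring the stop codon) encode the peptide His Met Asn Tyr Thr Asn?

His: 2 codons.
Met: 1 codon.
Asn: 2 codons.
Tyr: 2 codons.
Thr: 4 codons.
Asn: 2 codons.
2 × 1 × 2 × 2 × 4 × 2 = 64.

64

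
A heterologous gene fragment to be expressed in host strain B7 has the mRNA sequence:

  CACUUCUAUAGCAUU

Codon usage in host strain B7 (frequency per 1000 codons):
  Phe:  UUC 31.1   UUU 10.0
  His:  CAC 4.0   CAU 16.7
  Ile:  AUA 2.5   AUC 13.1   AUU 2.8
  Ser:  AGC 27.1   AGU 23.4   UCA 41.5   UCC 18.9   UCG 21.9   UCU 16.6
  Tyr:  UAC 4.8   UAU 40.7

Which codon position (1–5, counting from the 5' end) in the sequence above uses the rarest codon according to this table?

Codon 1 CAC (His): 4.0 per 1000.
Codon 2 UUC (Phe): 31.1 per 1000.
Codon 3 UAU (Tyr): 40.7 per 1000.
Codon 4 AGC (Ser): 27.1 per 1000.
Codon 5 AUU (Ile): 2.8 per 1000.
Lowest frequency is 2.8 at codon 5.

5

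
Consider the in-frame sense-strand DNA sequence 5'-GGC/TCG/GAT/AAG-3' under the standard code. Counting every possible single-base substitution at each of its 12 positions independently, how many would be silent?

8

Codon 1 (GGC, Gly): 3 synonymous substitutions.
Codon 2 (TCG, Ser): 3 synonymous substitutions.
Codon 3 (GAT, Asp): 1 synonymous substitution.
Codon 4 (AAG, Lys): 1 synonymous substitution.
Total: 3 + 3 + 1 + 1 = 8.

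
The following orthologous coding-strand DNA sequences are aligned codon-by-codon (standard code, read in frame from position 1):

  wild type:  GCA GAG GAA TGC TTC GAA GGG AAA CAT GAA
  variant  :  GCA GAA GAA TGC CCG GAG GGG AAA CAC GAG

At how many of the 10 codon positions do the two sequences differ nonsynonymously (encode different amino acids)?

Codon 1: GCA Ala / GCA Ala — identical.
Codon 2: GAG Glu / GAA Glu — synonymous.
Codon 3: GAA Glu / GAA Glu — identical.
Codon 4: TGC Cys / TGC Cys — identical.
Codon 5: TTC Phe / CCG Pro — nonsynonymous.
Codon 6: GAA Glu / GAG Glu — synonymous.
Codon 7: GGG Gly / GGG Gly — identical.
Codon 8: AAA Lys / AAA Lys — identical.
Codon 9: CAT His / CAC His — synonymous.
Codon 10: GAA Glu / GAG Glu — synonymous.
Nonsynonymous differences: 1.

1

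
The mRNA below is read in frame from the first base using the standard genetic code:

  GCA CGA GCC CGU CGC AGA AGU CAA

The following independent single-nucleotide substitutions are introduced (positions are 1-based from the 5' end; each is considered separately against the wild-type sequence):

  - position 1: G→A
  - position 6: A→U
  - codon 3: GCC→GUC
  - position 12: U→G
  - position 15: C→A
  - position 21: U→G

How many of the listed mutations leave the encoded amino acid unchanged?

3

Codon 1: GCA (Ala) → ACA (Thr) — missense.
Codon 2: CGA (Arg) → CGU (Arg) — synonymous.
Codon 3: GCC (Ala) → GUC (Val) — missense.
Codon 4: CGU (Arg) → CGG (Arg) — synonymous.
Codon 5: CGC (Arg) → CGA (Arg) — synonymous.
Codon 7: AGU (Ser) → AGG (Arg) — missense.
Synonymous: 3 of 6.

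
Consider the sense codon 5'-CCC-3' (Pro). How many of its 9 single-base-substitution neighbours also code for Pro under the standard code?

Position 1: none → 0 synonymous.
Position 2: none → 0 synonymous.
Position 3: CCU, CCA, CCG → 3 synonymous.
Total: 0 + 0 + 3 = 3.

3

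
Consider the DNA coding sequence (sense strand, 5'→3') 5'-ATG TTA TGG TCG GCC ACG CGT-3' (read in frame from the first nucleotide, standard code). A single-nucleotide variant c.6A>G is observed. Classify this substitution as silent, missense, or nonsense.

silent

Position 6 falls in codon 2: TTA → Leu.
After the substitution the codon is TTG → Leu.
Both encode Leu, so the change is synonymous.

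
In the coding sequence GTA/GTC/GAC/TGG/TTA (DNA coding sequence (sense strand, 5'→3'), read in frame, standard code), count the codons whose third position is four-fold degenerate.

Codon 1 GTA (Val): third position 4-fold.
Codon 2 GTC (Val): third position 4-fold.
Codon 3 GAC (Asp): third position 2-fold.
Codon 4 TGG (Trp): third position 1-fold.
Codon 5 TTA (Leu): third position 2-fold.
Four-fold degenerate third positions: 2.

2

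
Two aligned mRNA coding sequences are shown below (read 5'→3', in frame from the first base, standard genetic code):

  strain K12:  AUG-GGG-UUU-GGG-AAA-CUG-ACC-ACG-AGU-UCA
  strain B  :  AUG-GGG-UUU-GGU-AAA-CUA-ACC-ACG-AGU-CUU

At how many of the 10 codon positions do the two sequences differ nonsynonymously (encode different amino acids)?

1

Codon 1: AUG Met / AUG Met — identical.
Codon 2: GGG Gly / GGG Gly — identical.
Codon 3: UUU Phe / UUU Phe — identical.
Codon 4: GGG Gly / GGU Gly — synonymous.
Codon 5: AAA Lys / AAA Lys — identical.
Codon 6: CUG Leu / CUA Leu — synonymous.
Codon 7: ACC Thr / ACC Thr — identical.
Codon 8: ACG Thr / ACG Thr — identical.
Codon 9: AGU Ser / AGU Ser — identical.
Codon 10: UCA Ser / CUU Leu — nonsynonymous.
Nonsynonymous differences: 1.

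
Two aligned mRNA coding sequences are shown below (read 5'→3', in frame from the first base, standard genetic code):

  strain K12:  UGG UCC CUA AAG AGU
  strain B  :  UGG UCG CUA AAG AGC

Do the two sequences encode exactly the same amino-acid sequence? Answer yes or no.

Codon 1: UGG Trp / UGG Trp — identical.
Codon 2: UCC Ser / UCG Ser — synonymous.
Codon 3: CUA Leu / CUA Leu — identical.
Codon 4: AAG Lys / AAG Lys — identical.
Codon 5: AGU Ser / AGC Ser — synonymous.
Nonsynonymous differences: 0 → same protein.

yes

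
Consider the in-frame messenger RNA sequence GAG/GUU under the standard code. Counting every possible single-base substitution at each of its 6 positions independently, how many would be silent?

Codon 1 (GAG, Glu): 1 synonymous substitution.
Codon 2 (GUU, Val): 3 synonymous substitutions.
Total: 1 + 3 = 4.

4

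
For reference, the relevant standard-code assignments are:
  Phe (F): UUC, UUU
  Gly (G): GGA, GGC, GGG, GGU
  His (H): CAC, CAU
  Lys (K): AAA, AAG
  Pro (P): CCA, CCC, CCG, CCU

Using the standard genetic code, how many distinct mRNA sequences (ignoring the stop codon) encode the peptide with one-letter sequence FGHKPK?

256

Phe: 2 codons.
Gly: 4 codons.
His: 2 codons.
Lys: 2 codons.
Pro: 4 codons.
Lys: 2 codons.
2 × 4 × 2 × 2 × 4 × 2 = 256.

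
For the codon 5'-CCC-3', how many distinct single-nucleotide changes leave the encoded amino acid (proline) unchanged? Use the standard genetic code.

Position 1: none → 0 synonymous.
Position 2: none → 0 synonymous.
Position 3: CCT, CCA, CCG → 3 synonymous.
Total: 0 + 0 + 3 = 3.

3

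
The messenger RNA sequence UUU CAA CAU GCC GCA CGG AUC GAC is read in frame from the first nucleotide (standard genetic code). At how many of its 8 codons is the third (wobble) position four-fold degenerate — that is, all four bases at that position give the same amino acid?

3

Codon 1 UUU (Phe): third position 2-fold.
Codon 2 CAA (Gln): third position 2-fold.
Codon 3 CAU (His): third position 2-fold.
Codon 4 GCC (Ala): third position 4-fold.
Codon 5 GCA (Ala): third position 4-fold.
Codon 6 CGG (Arg): third position 4-fold.
Codon 7 AUC (Ile): third position 3-fold.
Codon 8 GAC (Asp): third position 2-fold.
Four-fold degenerate third positions: 3.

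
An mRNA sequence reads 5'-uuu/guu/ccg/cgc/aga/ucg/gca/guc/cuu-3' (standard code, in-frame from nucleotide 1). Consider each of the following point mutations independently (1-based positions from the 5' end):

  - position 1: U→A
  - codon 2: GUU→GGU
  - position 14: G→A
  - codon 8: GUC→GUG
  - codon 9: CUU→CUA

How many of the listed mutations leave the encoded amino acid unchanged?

Codon 1: UUU (Phe) → AUU (Ile) — missense.
Codon 2: GUU (Val) → GGU (Gly) — missense.
Codon 5: AGA (Arg) → AAA (Lys) — missense.
Codon 8: GUC (Val) → GUG (Val) — synonymous.
Codon 9: CUU (Leu) → CUA (Leu) — synonymous.
Synonymous: 2 of 5.

2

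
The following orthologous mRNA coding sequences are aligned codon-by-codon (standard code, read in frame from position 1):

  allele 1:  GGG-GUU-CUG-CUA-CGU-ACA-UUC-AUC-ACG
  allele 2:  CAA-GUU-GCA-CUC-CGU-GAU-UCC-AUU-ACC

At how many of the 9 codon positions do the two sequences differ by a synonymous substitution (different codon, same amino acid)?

Codon 1: GGG Gly / CAA Gln — nonsynonymous.
Codon 2: GUU Val / GUU Val — identical.
Codon 3: CUG Leu / GCA Ala — nonsynonymous.
Codon 4: CUA Leu / CUC Leu — synonymous.
Codon 5: CGU Arg / CGU Arg — identical.
Codon 6: ACA Thr / GAU Asp — nonsynonymous.
Codon 7: UUC Phe / UCC Ser — nonsynonymous.
Codon 8: AUC Ile / AUU Ile — synonymous.
Codon 9: ACG Thr / ACC Thr — synonymous.
Synonymous differences: 3.

3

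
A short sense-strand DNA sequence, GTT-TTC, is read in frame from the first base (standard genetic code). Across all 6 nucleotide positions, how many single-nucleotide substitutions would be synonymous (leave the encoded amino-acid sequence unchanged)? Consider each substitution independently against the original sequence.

4

Codon 1 (GTT, Val): 3 synonymous substitutions.
Codon 2 (TTC, Phe): 1 synonymous substitution.
Total: 3 + 1 = 4.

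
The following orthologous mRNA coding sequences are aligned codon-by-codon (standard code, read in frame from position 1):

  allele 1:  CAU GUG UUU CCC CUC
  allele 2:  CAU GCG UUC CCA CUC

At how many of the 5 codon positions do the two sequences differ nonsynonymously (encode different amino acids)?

Codon 1: CAU His / CAU His — identical.
Codon 2: GUG Val / GCG Ala — nonsynonymous.
Codon 3: UUU Phe / UUC Phe — synonymous.
Codon 4: CCC Pro / CCA Pro — synonymous.
Codon 5: CUC Leu / CUC Leu — identical.
Nonsynonymous differences: 1.

1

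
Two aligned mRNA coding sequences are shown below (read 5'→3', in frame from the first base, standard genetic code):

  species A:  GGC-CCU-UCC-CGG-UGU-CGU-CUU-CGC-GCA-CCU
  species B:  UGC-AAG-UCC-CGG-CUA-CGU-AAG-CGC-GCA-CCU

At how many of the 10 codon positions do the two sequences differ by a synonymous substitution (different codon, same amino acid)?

Codon 1: GGC Gly / UGC Cys — nonsynonymous.
Codon 2: CCU Pro / AAG Lys — nonsynonymous.
Codon 3: UCC Ser / UCC Ser — identical.
Codon 4: CGG Arg / CGG Arg — identical.
Codon 5: UGU Cys / CUA Leu — nonsynonymous.
Codon 6: CGU Arg / CGU Arg — identical.
Codon 7: CUU Leu / AAG Lys — nonsynonymous.
Codon 8: CGC Arg / CGC Arg — identical.
Codon 9: GCA Ala / GCA Ala — identical.
Codon 10: CCU Pro / CCU Pro — identical.
Synonymous differences: 0.

0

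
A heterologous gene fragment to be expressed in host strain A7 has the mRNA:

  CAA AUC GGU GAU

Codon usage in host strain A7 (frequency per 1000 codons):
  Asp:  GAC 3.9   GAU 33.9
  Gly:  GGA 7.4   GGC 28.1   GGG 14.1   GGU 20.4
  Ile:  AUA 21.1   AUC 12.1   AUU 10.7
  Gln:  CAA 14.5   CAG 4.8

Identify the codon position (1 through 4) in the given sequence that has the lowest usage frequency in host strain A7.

2

Codon 1 CAA (Gln): 14.5 per 1000.
Codon 2 AUC (Ile): 12.1 per 1000.
Codon 3 GGU (Gly): 20.4 per 1000.
Codon 4 GAU (Asp): 33.9 per 1000.
Lowest frequency is 12.1 at codon 2.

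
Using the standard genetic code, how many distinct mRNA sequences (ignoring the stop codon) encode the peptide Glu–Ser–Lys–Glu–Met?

Glu: 2 codons.
Ser: 6 codons.
Lys: 2 codons.
Glu: 2 codons.
Met: 1 codon.
2 × 6 × 2 × 2 × 1 = 48.

48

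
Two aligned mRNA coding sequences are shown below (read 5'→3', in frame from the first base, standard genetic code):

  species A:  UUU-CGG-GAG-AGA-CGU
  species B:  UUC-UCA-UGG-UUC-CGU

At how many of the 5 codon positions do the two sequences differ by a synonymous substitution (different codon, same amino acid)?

Codon 1: UUU Phe / UUC Phe — synonymous.
Codon 2: CGG Arg / UCA Ser — nonsynonymous.
Codon 3: GAG Glu / UGG Trp — nonsynonymous.
Codon 4: AGA Arg / UUC Phe — nonsynonymous.
Codon 5: CGU Arg / CGU Arg — identical.
Synonymous differences: 1.

1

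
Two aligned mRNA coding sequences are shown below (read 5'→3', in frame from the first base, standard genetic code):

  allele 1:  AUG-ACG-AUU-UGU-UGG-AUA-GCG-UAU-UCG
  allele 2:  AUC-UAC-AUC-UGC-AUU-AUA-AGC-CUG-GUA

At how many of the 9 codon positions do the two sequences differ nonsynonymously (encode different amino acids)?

Codon 1: AUG Met / AUC Ile — nonsynonymous.
Codon 2: ACG Thr / UAC Tyr — nonsynonymous.
Codon 3: AUU Ile / AUC Ile — synonymous.
Codon 4: UGU Cys / UGC Cys — synonymous.
Codon 5: UGG Trp / AUU Ile — nonsynonymous.
Codon 6: AUA Ile / AUA Ile — identical.
Codon 7: GCG Ala / AGC Ser — nonsynonymous.
Codon 8: UAU Tyr / CUG Leu — nonsynonymous.
Codon 9: UCG Ser / GUA Val — nonsynonymous.
Nonsynonymous differences: 6.

6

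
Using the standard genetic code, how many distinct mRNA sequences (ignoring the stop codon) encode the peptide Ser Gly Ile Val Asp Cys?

Ser: 6 codons.
Gly: 4 codons.
Ile: 3 codons.
Val: 4 codons.
Asp: 2 codons.
Cys: 2 codons.
6 × 4 × 3 × 4 × 2 × 2 = 1152.

1152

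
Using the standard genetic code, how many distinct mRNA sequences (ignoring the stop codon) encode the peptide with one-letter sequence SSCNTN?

1152

Ser: 6 codons.
Ser: 6 codons.
Cys: 2 codons.
Asn: 2 codons.
Thr: 4 codons.
Asn: 2 codons.
6 × 6 × 2 × 2 × 4 × 2 = 1152.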